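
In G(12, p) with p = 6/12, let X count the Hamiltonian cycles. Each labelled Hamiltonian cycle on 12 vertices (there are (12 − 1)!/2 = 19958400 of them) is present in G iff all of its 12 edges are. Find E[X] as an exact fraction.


K_12 has (12 − 1)!/2 = 19958400 labelled Hamiltonian cycles.
For each such Hamiltonian cycle H, let X_H = 1 if all 12 edges of H are present in G. Then P[X_H = 1] = p^{12} = (1/2)^{12} = 1/4096.
By linearity of expectation: E[X] = Σ_H E[X_H] = 19958400 · p^{12} = 19958400 · 1/4096 = 155925/32.
Numerically: E[X] ≈ 4.87e+03.

E[X] = 19958400 · (1/2)^{12} = 155925/32 ≈ 4.87e+03.


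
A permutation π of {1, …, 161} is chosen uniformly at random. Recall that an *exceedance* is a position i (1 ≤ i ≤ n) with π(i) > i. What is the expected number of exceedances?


Write X = Σ_{i=1}^{161} X_i, where X_i = 1_{π(i) > i}.
For each fixed i, π(i) is uniform over {1, …, 161} (marginal of a uniform permutation), so P[π(i) > i] = (n − i)/n. Summing: Σ_{i=1}^{161} (n − i)/n = (0 + 1 + … + 160)/161 = 161(161 − 1)/(2·161) = (161 − 1)/2.
Hence E[X] = Σ_{i=1}^{161} (161 − i)/161 = 80 ≈ 80.0000.

E[X] = 80 = 80.0000.


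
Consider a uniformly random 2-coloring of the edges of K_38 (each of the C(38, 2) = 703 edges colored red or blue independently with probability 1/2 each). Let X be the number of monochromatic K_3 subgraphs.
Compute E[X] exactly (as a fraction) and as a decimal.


Let X = Σ_S X_S over the C(38, 3) = 8436 subsets S of size 3, where X_S = 1 if the K_3 on S is monochromatic.
For a fixed S, the K_3 on S has C(3, 2) = 3 edges. P[all 3 edges red] = (1/2)^3, and likewise for blue, so P[monochromatic] = 2·(1/2)^3 = 2^{1 − 3} = 1/4.
By linearity of expectation: E[X] = C(38, 3) · 2^{1 − 3} = 8436 · 1/4 = 2109.
Numerically: E[X] ≈ 2109.000000.

E[X] = C(38,3)·2^(1−C(3,2)) = 2109 ≈ 2109.000000.


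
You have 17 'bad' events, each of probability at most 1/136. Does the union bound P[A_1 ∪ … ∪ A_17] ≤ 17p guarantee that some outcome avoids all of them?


Union bound: P[∪_{i=1}^{17} A_i] ≤ Σ_i P[A_i] ≤ 17·p = 17·(1/136) = 1/8.
Numerically: 1/8 ≈ 0.1250000.
Is 1/8 < 1? YES.
Since P[∪ A_i] ≤ 1/8 < 1, the complement has P[∩ A_i^c] ≥ 1 − 1/8 = 7/8 > 0, so some outcome avoids every A_i.

17·p = 1/8 ≈ 0.1250000; existence CERTIFIED by the union bound.


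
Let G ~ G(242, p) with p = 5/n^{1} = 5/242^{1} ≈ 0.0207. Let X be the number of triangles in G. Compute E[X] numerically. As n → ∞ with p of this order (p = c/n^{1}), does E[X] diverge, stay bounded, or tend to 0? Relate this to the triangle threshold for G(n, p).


Number of potential triangles: C(242, 3) = 2332880.
Each occurs with probability p³ ≈ (0.0207)³ ≈ 8.81991e-06.
By linearity: E[X] = C(242, 3)·p³ ≈ 2332880 · 8.81991e-06 ≈ 20.576.
Here α = 1, so p = 5/n is exactly at the triangle threshold p ~ 1/n. Asymptotically E[X] → c³/6 = 5³/6 = 125/6 ≈ 20.833, a bounded constant. In this regime the triangle count is asymptotically Poisson(c³/6).

E[X] ≈ 20.576; in regime p = Θ(1/n^{1}) E[X] stays bounded (at the triangle threshold p ~ 1/n).


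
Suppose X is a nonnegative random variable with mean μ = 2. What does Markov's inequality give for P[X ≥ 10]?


μ = E[X] = 2, a = 10.
Markov: P[X ≥ 10] ≤ μ/a = (2)/10 = 1/5.
Numerically: ≈ 0.2000.
(Since a = 10 > μ = 2.0000, the bound 1/5 is < 1 and informative.)

P[X ≥ 10] ≤ 1/5 ≈ 0.2000.


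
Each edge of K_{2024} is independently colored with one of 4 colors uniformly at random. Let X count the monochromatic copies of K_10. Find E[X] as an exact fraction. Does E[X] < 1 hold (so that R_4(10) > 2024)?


E[X] = C(2024, 10) · 4^{1 − 45} = 310936101848269937576192656 · 4^{−44} = 310936101848269937576192656/309485009821345068724781056.
As a reduced fraction: E[X] = 19433506365516871098512041/19342813113834066795298816 ≈ 1.0047.
Is E[X] < 1? NO.
Since E[X] ≥ 1, the first-moment bound is inconclusive at n = 2024; it does NOT by itself certify R_4(10) > 2024.

E[X] = 19433506365516871098512041/19342813113834066795298816 ≈ 1.0047; E[X] ≥ 1; first-moment method inconclusive here.


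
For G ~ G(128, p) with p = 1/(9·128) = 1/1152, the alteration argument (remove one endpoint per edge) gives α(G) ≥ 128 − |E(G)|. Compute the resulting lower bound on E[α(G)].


E[|E(G)|] = C(128, 2)·p = 8128 · (1/1152) = 127/18.
E[α(G)] ≥ n − E[|E(G)|] = 128 − 127/18 = 2177/18.
Numerically: ≈ 120.9444.
(This is only a lower bound; the true E[α(G)] may be larger.)

E[α(G)] ≥ 2177/18 ≈ 120.9444.


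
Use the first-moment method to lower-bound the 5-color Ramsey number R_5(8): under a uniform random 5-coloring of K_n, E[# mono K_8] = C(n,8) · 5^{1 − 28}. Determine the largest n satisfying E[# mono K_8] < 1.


We need C(n, 8) · 5^{1 − 28} < 1, i.e. C(n, 8) < 5^{28 − 1} = 7450580596923828125.
Check values of n near the boundary:
  n = 861: C(861, 8) = 7250034996615275865; 7250034996615275865 < 7450580596923828125? YES
  n = 862: C(862, 8) = 7317951015318931845; 7317951015318931845 < 7450580596923828125? YES
  n = 863: C(863, 8) = 7386423071602617757; 7386423071602617757 < 7450580596923828125? YES
  n = 864: C(864, 8) = 7455455062926006708; 7455455062926006708 < 7450580596923828125? NO
  n = 865: C(865, 8) = 7525050909487743060; 7525050909487743060 < 7450580596923828125? NO
The largest n with C(n, 8) < 7450580596923828125 is n = 863 (where E[X] = 7386423071602617757/7450580596923828125 ≈ 0.9914). Hence R_5(8) > 863, i.e. R_5(8) ≥ 864.

Largest n = 863; hence R_5(8) > 863.


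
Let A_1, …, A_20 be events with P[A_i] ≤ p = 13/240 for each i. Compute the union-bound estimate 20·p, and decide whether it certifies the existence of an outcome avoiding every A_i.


Union bound: P[∪_{i=1}^{20} A_i] ≤ Σ_i P[A_i] ≤ 20·p = 20·(13/240) = 13/12.
Numerically: 13/12 ≈ 1.08333.
Is 13/12 < 1? NO.
Since the bound 13/12 is ≥ 1, the union bound is uninformative here; it does NOT by itself certify existence.

20·p = 13/12 ≈ 1.08333; existence NOT certified by the union bound.


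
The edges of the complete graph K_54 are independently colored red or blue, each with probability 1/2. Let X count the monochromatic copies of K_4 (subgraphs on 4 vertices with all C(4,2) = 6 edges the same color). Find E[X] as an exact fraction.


Let X = Σ_S X_S over the C(54, 4) = 316251 subsets S of size 4, where X_S = 1 if the K_4 on S is monochromatic.
For a fixed S, the K_4 on S has C(4, 2) = 6 edges. P[all 6 edges red] = (1/2)^6, and likewise for blue, so P[monochromatic] = 2·(1/2)^6 = 2^{1 − 6} = 1/32.
By linearity of expectation: E[X] = C(54, 4) · 2^{1 − 6} = 316251 · 1/32 = 316251/32.
Numerically: E[X] ≈ 9882.84375.

E[X] = C(54,4)·2^(1−C(4,2)) = 316251/32 ≈ 9882.84375.


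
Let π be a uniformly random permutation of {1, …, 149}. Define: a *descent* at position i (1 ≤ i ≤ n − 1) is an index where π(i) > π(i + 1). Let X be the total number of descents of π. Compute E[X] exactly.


Write X = Σ X_I over i = 1, …, 148, with X_I the indicator of one descent.
There are 148 indicators.
For each fixed i, the pair (π(i), π(i+1)) is a uniformly random ordered pair of distinct values from {1, …, 149}; by symmetry P[π(i) > π(i+1)] = 1/2.
By linearity: E[X] = 148 · (1/2) = (149 − 1) · (1/2) = 74 ≈ 74.000.

E[X] = 74 = 74.000.


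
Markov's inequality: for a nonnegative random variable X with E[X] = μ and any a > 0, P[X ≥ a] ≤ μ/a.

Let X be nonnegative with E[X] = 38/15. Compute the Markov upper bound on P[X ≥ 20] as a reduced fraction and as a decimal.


μ = E[X] = 38/15, a = 20.
Markov: P[X ≥ 20] ≤ μ/a = (38/15)/20 = 19/150.
Numerically: ≈ 0.12667.
(Since a = 20 > μ = 2.53333, the bound 19/150 is < 1 and informative.)

P[X ≥ 20] ≤ 19/150 ≈ 0.12667.


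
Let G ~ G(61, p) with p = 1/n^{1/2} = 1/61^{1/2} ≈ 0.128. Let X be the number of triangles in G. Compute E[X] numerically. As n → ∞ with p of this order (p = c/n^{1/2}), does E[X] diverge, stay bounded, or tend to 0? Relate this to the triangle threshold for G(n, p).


Number of potential triangles: C(61, 3) = 35990.
Each occurs with probability p³ ≈ (0.128)³ ≈ 2.098965e-03.
By linearity: E[X] = C(61, 3)·p³ ≈ 35990 · 2.098965e-03 ≈ 75.5418.
Since α = 1/2 < 1, p = c/n^{1/2} ≫ 1/n is above the triangle threshold p ~ 1/n. Asymptotically E[X] ~ (c³/6)·n^{3(1−α)} = (1³/6)·n^{1.5} → ∞; triangles are abundant w.h.p.

E[X] ≈ 75.5418; in regime p = Θ(1/n^{1/2}) E[X] diverges (above the triangle threshold p ~ 1/n).


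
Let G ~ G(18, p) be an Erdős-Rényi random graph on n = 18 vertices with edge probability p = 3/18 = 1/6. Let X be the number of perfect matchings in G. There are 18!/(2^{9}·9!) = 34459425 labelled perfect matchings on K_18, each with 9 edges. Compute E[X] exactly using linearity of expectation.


K_18 has 18!/(2^{9}·9!) = 34459425 labelled perfect matchings.
For each such perfect matching H, let X_H = 1 if all 9 edges of H are present in G. Then P[X_H = 1] = p^{9} = (1/6)^{9} = 1/10077696.
Summing the indicators: E[X] = Σ_H E[X_H] = 34459425 · p^{9} = 34459425 · 1/10077696 = 425425/124416.
Numerically: E[X] ≈ 3.419.

E[X] = 34459425 · (1/6)^{9} = 425425/124416 ≈ 3.419.


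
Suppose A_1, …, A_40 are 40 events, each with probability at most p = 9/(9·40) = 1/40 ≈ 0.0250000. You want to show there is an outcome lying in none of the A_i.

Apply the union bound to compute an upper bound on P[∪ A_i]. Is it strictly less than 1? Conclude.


Union bound: P[∪_{i=1}^{40} A_i] ≤ Σ_i P[A_i] ≤ 40·p = 40·(1/40) = 1.
Numerically: 1 ≈ 1.0000000.
Is 1 < 1? NO.
Since the bound 1 is ≥ 1, the union bound is uninformative here; it does NOT by itself certify existence.

40·p = 1 ≈ 1.0000000; existence NOT certified by the union bound.


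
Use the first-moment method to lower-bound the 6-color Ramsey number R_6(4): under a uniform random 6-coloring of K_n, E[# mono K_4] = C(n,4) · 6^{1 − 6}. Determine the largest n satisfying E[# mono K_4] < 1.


We need C(n, 4) · 6^{1 − 6} < 1, i.e. C(n, 4) < 6^{6 − 1} = 7776.
Check values of n near the boundary:
  n = 21: C(21, 4) = 5985; 5985 < 7776? YES
  n = 22: C(22, 4) = 7315; 7315 < 7776? YES
  n = 23: C(23, 4) = 8855; 8855 < 7776? NO
  n = 24: C(24, 4) = 10626; 10626 < 7776? NO
  n = 25: C(25, 4) = 12650; 12650 < 7776? NO
The largest n with C(n, 4) < 7776 is n = 22 (where E[X] = 7315/7776 ≈ 0.941). Hence R_6(4) > 22, i.e. R_6(4) ≥ 23.

Largest n = 22; hence R_6(4) > 22.


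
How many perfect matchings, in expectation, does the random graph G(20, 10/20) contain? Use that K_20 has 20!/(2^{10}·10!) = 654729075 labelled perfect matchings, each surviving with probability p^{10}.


K_20 has 20!/(2^{10}·10!) = 654729075 labelled perfect matchings.
For each such perfect matching H, let X_H = 1 if all 10 edges of H are present in G. Then P[X_H = 1] = p^{10} = (1/2)^{10} = 1/1024.
Summing the indicators: E[X] = Σ_H E[X_H] = 654729075 · p^{10} = 654729075 · 1/1024 = 654729075/1024.
Numerically: E[X] ≈ 6.39e+05.

E[X] = 654729075 · (1/2)^{10} = 654729075/1024 ≈ 6.39e+05.


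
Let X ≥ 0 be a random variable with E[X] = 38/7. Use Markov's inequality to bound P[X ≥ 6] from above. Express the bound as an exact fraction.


μ = E[X] = 38/7, a = 6.
Markov: P[X ≥ 6] ≤ μ/a = (38/7)/6 = 19/21.
Numerically: ≈ 0.904762.
(Since a = 6 > μ = 5.428571, the bound 19/21 is < 1 and informative.)

P[X ≥ 6] ≤ 19/21 ≈ 0.904762.


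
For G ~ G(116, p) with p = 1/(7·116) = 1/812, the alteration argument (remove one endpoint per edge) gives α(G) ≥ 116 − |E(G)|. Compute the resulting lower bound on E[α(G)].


E[|E(G)|] = C(116, 2)·p = 6670 · (1/812) = 115/14.
E[α(G)] ≥ n − E[|E(G)|] = 116 − 115/14 = 1509/14.
Numerically: ≈ 107.78571.
(This is only a lower bound; the true E[α(G)] may be larger.)

E[α(G)] ≥ 1509/14 ≈ 107.78571.


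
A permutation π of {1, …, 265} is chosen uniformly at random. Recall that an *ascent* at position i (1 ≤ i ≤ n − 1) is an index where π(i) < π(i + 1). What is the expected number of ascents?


Write X = Σ X_I over i = 1, …, 264, with X_I the indicator of one ascent.
There are 264 indicators.
For each fixed i, the pair (π(i), π(i+1)) is a uniformly random ordered pair of distinct values from {1, …, 265}; by symmetry P[π(i) < π(i+1)] = 1/2.
By linearity: E[X] = 264 · (1/2) = (265 − 1) · (1/2) = 132 ≈ 132.00000.

E[X] = 132 = 132.00000.


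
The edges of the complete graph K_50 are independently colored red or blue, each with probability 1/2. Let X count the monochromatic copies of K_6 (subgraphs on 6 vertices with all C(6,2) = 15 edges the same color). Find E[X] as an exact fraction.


Let X = Σ_S X_S over the C(50, 6) = 15890700 subsets S of size 6, where X_S = 1 if the K_6 on S is monochromatic.
For a fixed S, the K_6 on S has C(6, 2) = 15 edges. P[all 15 edges red] = (1/2)^15, and likewise for blue, so P[monochromatic] = 2·(1/2)^15 = 2^{1 − 15} = 1/16384.
Summing: E[X] = C(50, 6) · 2^{1 − 15} = 15890700 · 1/16384 = 3972675/4096.
Numerically: E[X] ≈ 969.89136.

E[X] = C(50,6)·2^(1−C(6,2)) = 3972675/4096 ≈ 969.89136.


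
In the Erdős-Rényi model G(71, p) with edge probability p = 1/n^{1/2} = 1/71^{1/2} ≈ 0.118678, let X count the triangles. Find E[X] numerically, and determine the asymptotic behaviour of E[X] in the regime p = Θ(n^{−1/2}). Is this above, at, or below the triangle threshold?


Number of potential triangles: C(71, 3) = 57155.
Each occurs with probability p³ ≈ (0.118678)³ ≈ 1.67152346e-03.
By linearity: E[X] = C(71, 3)·p³ ≈ 57155 · 1.67152346e-03 ≈ 95.535923.
Since α = 1/2 < 1, p = c/n^{1/2} ≫ 1/n is above the triangle threshold p ~ 1/n. Asymptotically E[X] ~ (c³/6)·n^{3(1−α)} = (1³/6)·n^{1.5} → ∞; triangles are abundant w.h.p.

E[X] ≈ 95.535923; in regime p = Θ(1/n^{1/2}) E[X] diverges (above the triangle threshold p ~ 1/n).


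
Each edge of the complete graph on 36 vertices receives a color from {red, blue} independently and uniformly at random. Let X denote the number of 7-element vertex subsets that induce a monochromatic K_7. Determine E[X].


Let X = Σ_S X_S over the C(36, 7) = 8347680 subsets S of size 7, where X_S = 1 if the K_7 on S is monochromatic.
For a fixed S, the K_7 on S has C(7, 2) = 21 edges. P[all 21 edges red] = (1/2)^21, and likewise for blue, so P[monochromatic] = 2·(1/2)^21 = 2^{1 − 21} = 1/1048576.
By linearity of expectation: E[X] = C(36, 7) · 2^{1 − 21} = 8347680 · 1/1048576 = 260865/32768.
Numerically: E[X] ≈ 7.96097.

E[X] = C(36,7)·2^(1−C(7,2)) = 260865/32768 ≈ 7.96097.


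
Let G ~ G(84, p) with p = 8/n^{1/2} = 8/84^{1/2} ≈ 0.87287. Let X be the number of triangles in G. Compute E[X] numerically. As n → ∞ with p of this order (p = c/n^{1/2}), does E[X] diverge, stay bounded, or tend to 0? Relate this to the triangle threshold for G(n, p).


Number of potential triangles: C(84, 3) = 95284.
Each occurs with probability p³ ≈ (0.87287)³ ≈ 6.6504500e-01.
By linearity: E[X] = C(84, 3)·p³ ≈ 95284 · 6.6504500e-01 ≈ 63368.14767.
Since α = 1/2 < 1, p = c/n^{1/2} ≫ 1/n is above the triangle threshold p ~ 1/n. Asymptotically E[X] ~ (c³/6)·n^{3(1−α)} = (8³/6)·n^{1.5} → ∞; triangles are abundant w.h.p.

E[X] ≈ 63368.14767; in regime p = Θ(1/n^{1/2}) E[X] diverges (above the triangle threshold p ~ 1/n).


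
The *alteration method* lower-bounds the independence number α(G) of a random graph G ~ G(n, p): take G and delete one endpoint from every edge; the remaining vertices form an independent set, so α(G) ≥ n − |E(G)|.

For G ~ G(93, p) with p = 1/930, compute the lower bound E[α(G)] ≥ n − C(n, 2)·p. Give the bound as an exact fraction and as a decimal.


E[|E(G)|] = C(93, 2)·p = 4278 · (1/930) = 23/5.
E[α(G)] ≥ n − E[|E(G)|] = 93 − 23/5 = 442/5.
Numerically: ≈ 88.4000.
(This is only a lower bound; the true E[α(G)] may be larger.)

E[α(G)] ≥ 442/5 ≈ 88.4000.


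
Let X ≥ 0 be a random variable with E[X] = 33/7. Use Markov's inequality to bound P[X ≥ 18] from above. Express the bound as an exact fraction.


μ = E[X] = 33/7, a = 18.
Markov: P[X ≥ 18] ≤ μ/a = (33/7)/18 = 11/42.
Numerically: ≈ 0.261905.
(Since a = 18 > μ = 4.714286, the bound 11/42 is < 1 and informative.)

P[X ≥ 18] ≤ 11/42 ≈ 0.261905.


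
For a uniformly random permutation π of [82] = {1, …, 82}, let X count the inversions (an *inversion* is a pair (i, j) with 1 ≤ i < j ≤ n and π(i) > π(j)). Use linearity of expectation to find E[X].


Write X = Σ X_I over the C(82, 2) = 3321 pairs i < j, with X_I the indicator of one inversion.
There are 3321 indicators.
For each fixed pair i < j, the values π(i) and π(j) are two distinct elements of {1, …, 82} in uniformly random order; by symmetry P[π(i) > π(j)] = 1/2.
By linearity: E[X] = 3321 · (1/2) = C(82, 2) · (1/2) = 3321/2 = 3321/2 ≈ 1660.5000.

E[X] = 3321/2 = 1660.5000.


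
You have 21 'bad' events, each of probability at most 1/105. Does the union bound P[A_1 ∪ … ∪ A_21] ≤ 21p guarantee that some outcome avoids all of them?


Union bound: P[∪_{i=1}^{21} A_i] ≤ Σ_i P[A_i] ≤ 21·p = 21·(1/105) = 1/5.
Numerically: 1/5 ≈ 0.200000.
Is 1/5 < 1? YES.
Since P[∪ A_i] ≤ 1/5 < 1, the complement has P[∩ A_i^c] ≥ 1 − 1/5 = 4/5 > 0, so some outcome avoids every A_i.

21·p = 1/5 ≈ 0.200000; existence CERTIFIED by the union bound.


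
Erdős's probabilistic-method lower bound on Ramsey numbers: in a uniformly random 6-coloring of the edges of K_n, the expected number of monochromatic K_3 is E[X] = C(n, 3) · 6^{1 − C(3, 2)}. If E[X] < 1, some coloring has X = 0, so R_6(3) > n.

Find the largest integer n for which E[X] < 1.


We need C(n, 3) · 6^{1 − 3} < 1, i.e. C(n, 3) < 6^{3 − 1} = 36.
Check values of n near the boundary:
  n = 5: C(5, 3) = 10; 10 < 36? YES
  n = 6: C(6, 3) = 20; 20 < 36? YES
  n = 7: C(7, 3) = 35; 35 < 36? YES
  n = 8: C(8, 3) = 56; 56 < 36? NO
  n = 9: C(9, 3) = 84; 84 < 36? NO
The largest n with C(n, 3) < 36 is n = 7 (where E[X] = 35/36 ≈ 0.9722222). Hence R_6(3) > 7, i.e. R_6(3) ≥ 8.

Largest n = 7; hence R_6(3) > 7.


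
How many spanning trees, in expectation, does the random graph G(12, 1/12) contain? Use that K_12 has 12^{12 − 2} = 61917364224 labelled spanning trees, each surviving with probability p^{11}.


K_12 has 12^{12 − 2} = 61917364224 labelled spanning trees.
For each such spanning tree H, let X_H = 1 if all 11 edges of H are present in G. Then P[X_H = 1] = p^{11} = (1/12)^{11} = 1/743008370688.
Summing the indicators: E[X] = Σ_H E[X_H] = 61917364224 · p^{11} = 61917364224 · 1/743008370688 = 1/12.
Numerically: E[X] ≈ 0.08333.

E[X] = 61917364224 · (1/12)^{11} = 1/12 ≈ 0.08333.


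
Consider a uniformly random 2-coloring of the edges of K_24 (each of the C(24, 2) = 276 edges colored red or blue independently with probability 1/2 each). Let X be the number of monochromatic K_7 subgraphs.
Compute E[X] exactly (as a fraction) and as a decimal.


Let X = Σ_S X_S over the C(24, 7) = 346104 subsets S of size 7, where X_S = 1 if the K_7 on S is monochromatic.
For a fixed S, the K_7 on S has C(7, 2) = 21 edges. P[all 21 edges red] = (1/2)^21, and likewise for blue, so P[monochromatic] = 2·(1/2)^21 = 2^{1 − 21} = 1/1048576.
Summing: E[X] = C(24, 7) · 2^{1 − 21} = 346104 · 1/1048576 = 43263/131072.
Numerically: E[X] ≈ 0.330.

E[X] = C(24,7)·2^(1−C(7,2)) = 43263/131072 ≈ 0.330.


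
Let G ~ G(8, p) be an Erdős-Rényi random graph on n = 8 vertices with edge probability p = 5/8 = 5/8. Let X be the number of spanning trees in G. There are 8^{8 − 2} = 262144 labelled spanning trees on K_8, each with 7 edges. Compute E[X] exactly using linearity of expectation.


K_8 has 8^{8 − 2} = 262144 labelled spanning trees.
For each such spanning tree H, let X_H = 1 if all 7 edges of H are present in G. Then P[X_H = 1] = p^{7} = (5/8)^{7} = 78125/2097152.
By linearity: E[X] = Σ_H E[X_H] = 262144 · p^{7} = 262144 · 78125/2097152 = 78125/8.
Numerically: E[X] ≈ 9765.62.

E[X] = 262144 · (5/8)^{7} = 78125/8 ≈ 9765.62.


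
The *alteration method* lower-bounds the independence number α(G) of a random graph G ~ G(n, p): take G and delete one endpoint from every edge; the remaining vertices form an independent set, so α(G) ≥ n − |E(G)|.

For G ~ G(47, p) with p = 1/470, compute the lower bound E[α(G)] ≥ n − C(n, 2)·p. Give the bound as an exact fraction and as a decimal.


E[|E(G)|] = C(47, 2)·p = 1081 · (1/470) = 23/10.
E[α(G)] ≥ n − E[|E(G)|] = 47 − 23/10 = 447/10.
Numerically: ≈ 44.700.
(This is only a lower bound; the true E[α(G)] may be larger.)

E[α(G)] ≥ 447/10 ≈ 44.700.


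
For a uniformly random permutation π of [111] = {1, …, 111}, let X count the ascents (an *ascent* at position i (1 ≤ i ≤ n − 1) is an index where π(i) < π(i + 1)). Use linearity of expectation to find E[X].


Write X = Σ X_I over i = 1, …, 110, with X_I the indicator of one ascent.
There are 110 indicators.
For each fixed i, the pair (π(i), π(i+1)) is a uniformly random ordered pair of distinct values from {1, …, 111}; by symmetry P[π(i) < π(i+1)] = 1/2.
By linearity: E[X] = 110 · (1/2) = (111 − 1) · (1/2) = 55 ≈ 55.0000.

E[X] = 55 = 55.0000.


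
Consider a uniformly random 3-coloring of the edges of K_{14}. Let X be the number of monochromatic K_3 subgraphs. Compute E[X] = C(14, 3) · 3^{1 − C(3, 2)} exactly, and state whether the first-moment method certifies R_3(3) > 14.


E[X] = C(14, 3) · 3^{1 − 3} = 364 · 3^{−2} = 364/9.
As a reduced fraction: E[X] = 364/9 ≈ 40.444444.
Is E[X] < 1? NO.
Since E[X] ≥ 1, the first-moment bound is inconclusive at n = 14; it does NOT by itself certify R_3(3) > 14.

E[X] = 364/9 ≈ 40.444444; E[X] ≥ 1; first-moment method inconclusive here.


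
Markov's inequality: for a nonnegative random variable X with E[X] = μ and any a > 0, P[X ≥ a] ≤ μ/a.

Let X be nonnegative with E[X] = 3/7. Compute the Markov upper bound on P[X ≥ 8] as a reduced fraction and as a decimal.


μ = E[X] = 3/7, a = 8.
Markov: P[X ≥ 8] ≤ μ/a = (3/7)/8 = 3/56.
Numerically: ≈ 0.05357.
(Since a = 8 > μ = 0.42857, the bound 3/56 is < 1 and informative.)

P[X ≥ 8] ≤ 3/56 ≈ 0.05357.


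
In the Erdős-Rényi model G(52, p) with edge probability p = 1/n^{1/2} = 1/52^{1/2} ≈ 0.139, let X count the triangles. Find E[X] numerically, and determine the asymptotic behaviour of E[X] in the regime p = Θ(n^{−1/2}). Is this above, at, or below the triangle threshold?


Number of potential triangles: C(52, 3) = 22100.
Each occurs with probability p³ ≈ (0.139)³ ≈ 2.66683e-03.
By linearity: E[X] = C(52, 3)·p³ ≈ 22100 · 2.66683e-03 ≈ 58.937.
Since α = 1/2 < 1, p = c/n^{1/2} ≫ 1/n is above the triangle threshold p ~ 1/n. Asymptotically E[X] ~ (c³/6)·n^{3(1−α)} = (1³/6)·n^{1.5} → ∞; triangles are abundant w.h.p.

E[X] ≈ 58.937; in regime p = Θ(1/n^{1/2}) E[X] diverges (above the triangle threshold p ~ 1/n).


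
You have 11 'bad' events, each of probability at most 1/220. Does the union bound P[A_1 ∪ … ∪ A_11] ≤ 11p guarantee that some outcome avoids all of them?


Union bound: P[∪_{i=1}^{11} A_i] ≤ Σ_i P[A_i] ≤ 11·p = 11·(1/220) = 1/20.
Numerically: 1/20 ≈ 0.05000.
Is 1/20 < 1? YES.
Since P[∪ A_i] ≤ 1/20 < 1, the complement has P[∩ A_i^c] ≥ 1 − 1/20 = 19/20 > 0, so some outcome avoids every A_i.

11·p = 1/20 ≈ 0.05000; existence CERTIFIED by the union bound.


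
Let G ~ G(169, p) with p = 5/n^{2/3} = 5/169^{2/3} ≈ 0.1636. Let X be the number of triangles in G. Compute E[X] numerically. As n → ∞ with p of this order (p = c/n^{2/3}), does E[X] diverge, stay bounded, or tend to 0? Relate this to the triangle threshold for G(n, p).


Number of potential triangles: C(169, 3) = 790244.
Each occurs with probability p³ ≈ (0.1636)³ ≈ 4.376597e-03.
By linearity: E[X] = C(169, 3)·p³ ≈ 790244 · 4.376597e-03 ≈ 3458.5799.
Since α = 2/3 < 1, p = c/n^{2/3} ≫ 1/n is above the triangle threshold p ~ 1/n. Asymptotically E[X] ~ (c³/6)·n^{3(1−α)} = (5³/6)·n^{1} → ∞; triangles are abundant w.h.p.

E[X] ≈ 3458.5799; in regime p = Θ(1/n^{2/3}) E[X] diverges (above the triangle threshold p ~ 1/n).


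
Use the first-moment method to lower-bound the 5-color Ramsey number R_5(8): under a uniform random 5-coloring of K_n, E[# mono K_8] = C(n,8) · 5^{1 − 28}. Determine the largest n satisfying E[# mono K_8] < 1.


We need C(n, 8) · 5^{1 − 28} < 1, i.e. C(n, 8) < 5^{28 − 1} = 7450580596923828125.
Check values of n near the boundary:
  n = 860: C(860, 8) = 7182671140665308145; 7182671140665308145 < 7450580596923828125? YES
  n = 861: C(861, 8) = 7250034996615275865; 7250034996615275865 < 7450580596923828125? YES
  n = 862: C(862, 8) = 7317951015318931845; 7317951015318931845 < 7450580596923828125? YES
  n = 863: C(863, 8) = 7386423071602617757; 7386423071602617757 < 7450580596923828125? YES
  n = 864: C(864, 8) = 7455455062926006708; 7455455062926006708 < 7450580596923828125? NO
  n = 865: C(865, 8) = 7525050909487743060; 7525050909487743060 < 7450580596923828125? NO
The largest n with C(n, 8) < 7450580596923828125 is n = 863 (where E[X] = 7386423071602617757/7450580596923828125 ≈ 0.991). Hence R_5(8) > 863, i.e. R_5(8) ≥ 864.

Largest n = 863; hence R_5(8) > 863.


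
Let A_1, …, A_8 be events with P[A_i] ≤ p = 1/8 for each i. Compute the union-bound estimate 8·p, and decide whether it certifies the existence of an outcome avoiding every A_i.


Union bound: P[∪_{i=1}^{8} A_i] ≤ Σ_i P[A_i] ≤ 8·p = 8·(1/8) = 1.
Numerically: 1 ≈ 1.000000.
Is 1 < 1? NO.
Since the bound 1 is ≥ 1, the union bound is uninformative here; it does NOT by itself certify existence.

8·p = 1 ≈ 1.000000; existence NOT certified by the union bound.


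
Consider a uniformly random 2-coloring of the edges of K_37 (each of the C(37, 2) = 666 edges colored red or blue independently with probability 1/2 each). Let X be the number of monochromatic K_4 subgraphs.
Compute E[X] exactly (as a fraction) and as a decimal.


Let X = Σ_S X_S over the C(37, 4) = 66045 subsets S of size 4, where X_S = 1 if the K_4 on S is monochromatic.
For a fixed S, the K_4 on S has C(4, 2) = 6 edges. P[all 6 edges red] = (1/2)^6, and likewise for blue, so P[monochromatic] = 2·(1/2)^6 = 2^{1 − 6} = 1/32.
By linearity: E[X] = C(37, 4) · 2^{1 − 6} = 66045 · 1/32 = 66045/32.
Numerically: E[X] ≈ 2063.90625.

E[X] = C(37,4)·2^(1−C(4,2)) = 66045/32 ≈ 2063.90625.


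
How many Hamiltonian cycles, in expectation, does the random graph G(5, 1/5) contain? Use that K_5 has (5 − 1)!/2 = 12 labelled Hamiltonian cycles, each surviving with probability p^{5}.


K_5 has (5 − 1)!/2 = 12 labelled Hamiltonian cycles.
For each such Hamiltonian cycle H, let X_H = 1 if all 5 edges of H are present in G. Then P[X_H = 1] = p^{5} = (1/5)^{5} = 1/3125.
By linearity: E[X] = Σ_H E[X_H] = 12 · p^{5} = 12 · 1/3125 = 12/3125.
Numerically: E[X] ≈ 0.00384.

E[X] = 12 · (1/5)^{5} = 12/3125 ≈ 0.00384.


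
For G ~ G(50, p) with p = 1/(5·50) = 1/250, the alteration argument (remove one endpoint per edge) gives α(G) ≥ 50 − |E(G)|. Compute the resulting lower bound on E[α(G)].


E[|E(G)|] = C(50, 2)·p = 1225 · (1/250) = 49/10.
E[α(G)] ≥ n − E[|E(G)|] = 50 − 49/10 = 451/10.
Numerically: ≈ 45.1000.
(This is only a lower bound; the true E[α(G)] may be larger.)

E[α(G)] ≥ 451/10 ≈ 45.1000.


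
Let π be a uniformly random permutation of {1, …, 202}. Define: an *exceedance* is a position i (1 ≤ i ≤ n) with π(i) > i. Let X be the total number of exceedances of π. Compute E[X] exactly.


Write X = Σ_{i=1}^{202} X_i, where X_i = 1_{π(i) > i}.
For each fixed i, π(i) is uniform over {1, …, 202} (marginal of a uniform permutation), so P[π(i) > i] = (n − i)/n. Summing: Σ_{i=1}^{202} (n − i)/n = (0 + 1 + … + 201)/202 = 202(202 − 1)/(2·202) = (202 − 1)/2.
Hence E[X] = Σ_{i=1}^{202} (202 − i)/202 = 201/2 ≈ 100.500000.

E[X] = 201/2 = 100.500000.


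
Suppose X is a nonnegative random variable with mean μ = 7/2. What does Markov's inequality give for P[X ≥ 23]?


μ = E[X] = 7/2, a = 23.
Markov: P[X ≥ 23] ≤ μ/a = (7/2)/23 = 7/46.
Numerically: ≈ 0.1522.
(Since a = 23 > μ = 3.5000, the bound 7/46 is < 1 and informative.)

P[X ≥ 23] ≤ 7/46 ≈ 0.1522.


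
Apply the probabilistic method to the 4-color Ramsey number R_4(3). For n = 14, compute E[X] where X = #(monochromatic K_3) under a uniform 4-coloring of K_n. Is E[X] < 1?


E[X] = C(14, 3) · 4^{1 − 3} = 364 · 4^{−2} = 364/16.
As a reduced fraction: E[X] = 91/4 ≈ 22.75000.
Is E[X] < 1? NO.
Since E[X] ≥ 1, the first-moment bound is inconclusive at n = 14; it does NOT by itself certify R_4(3) > 14.

E[X] = 91/4 ≈ 22.75000; E[X] ≥ 1; first-moment method inconclusive here.


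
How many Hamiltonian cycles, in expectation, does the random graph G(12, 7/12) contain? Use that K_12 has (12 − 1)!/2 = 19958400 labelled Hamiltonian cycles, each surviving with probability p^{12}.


K_12 has (12 − 1)!/2 = 19958400 labelled Hamiltonian cycles.
For each such Hamiltonian cycle H, let X_H = 1 if all 12 edges of H are present in G. Then P[X_H = 1] = p^{12} = (7/12)^{12} = 13841287201/8916100448256.
By linearity of expectation: E[X] = Σ_H E[X_H] = 19958400 · p^{12} = 19958400 · 13841287201/8916100448256 = 26644477861925/859963392.
Numerically: E[X] ≈ 3.1e+04.

E[X] = 19958400 · (7/12)^{12} = 26644477861925/859963392 ≈ 3.1e+04.


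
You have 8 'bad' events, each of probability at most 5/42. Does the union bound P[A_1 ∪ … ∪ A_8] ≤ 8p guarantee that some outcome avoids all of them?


Union bound: P[∪_{i=1}^{8} A_i] ≤ Σ_i P[A_i] ≤ 8·p = 8·(5/42) = 20/21.
Numerically: 20/21 ≈ 0.9524.
Is 20/21 < 1? YES.
Since P[∪ A_i] ≤ 20/21 < 1, the complement has P[∩ A_i^c] ≥ 1 − 20/21 = 1/21 > 0, so some outcome avoids every A_i.

8·p = 20/21 ≈ 0.9524; existence CERTIFIED by the union bound.


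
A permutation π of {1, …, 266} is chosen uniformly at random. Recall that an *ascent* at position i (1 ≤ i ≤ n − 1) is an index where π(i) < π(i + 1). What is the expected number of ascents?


Write X = Σ X_I over i = 1, …, 265, with X_I the indicator of one ascent.
There are 265 indicators.
For each fixed i, the pair (π(i), π(i+1)) is a uniformly random ordered pair of distinct values from {1, …, 266}; by symmetry P[π(i) < π(i+1)] = 1/2.
By linearity: E[X] = 265 · (1/2) = (266 − 1) · (1/2) = 265/2 ≈ 132.5000.

E[X] = 265/2 = 132.5000.


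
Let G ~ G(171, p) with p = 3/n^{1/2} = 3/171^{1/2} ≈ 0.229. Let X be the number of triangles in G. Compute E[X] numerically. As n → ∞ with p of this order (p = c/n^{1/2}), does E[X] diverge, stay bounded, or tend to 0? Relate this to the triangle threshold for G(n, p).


Number of potential triangles: C(171, 3) = 818805.
Each occurs with probability p³ ≈ (0.229)³ ≈ 1.20745e-02.
By linearity: E[X] = C(171, 3)·p³ ≈ 818805 · 1.20745e-02 ≈ 9886.671.
Since α = 1/2 < 1, p = c/n^{1/2} ≫ 1/n is above the triangle threshold p ~ 1/n. Asymptotically E[X] ~ (c³/6)·n^{3(1−α)} = (3³/6)·n^{1.5} → ∞; triangles are abundant w.h.p.

E[X] ≈ 9886.671; in regime p = Θ(1/n^{1/2}) E[X] diverges (above the triangle threshold p ~ 1/n).


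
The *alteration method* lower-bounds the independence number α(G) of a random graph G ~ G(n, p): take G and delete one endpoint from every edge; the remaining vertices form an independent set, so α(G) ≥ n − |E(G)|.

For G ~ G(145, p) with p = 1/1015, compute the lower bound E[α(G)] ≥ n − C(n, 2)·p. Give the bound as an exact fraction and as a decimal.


E[|E(G)|] = C(145, 2)·p = 10440 · (1/1015) = 72/7.
E[α(G)] ≥ n − E[|E(G)|] = 145 − 72/7 = 943/7.
Numerically: ≈ 134.71429.
(This is only a lower bound; the true E[α(G)] may be larger.)

E[α(G)] ≥ 943/7 ≈ 134.71429.


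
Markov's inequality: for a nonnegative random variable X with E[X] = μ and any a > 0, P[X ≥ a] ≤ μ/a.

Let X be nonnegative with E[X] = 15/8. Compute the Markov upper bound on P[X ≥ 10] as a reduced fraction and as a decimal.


μ = E[X] = 15/8, a = 10.
Markov: P[X ≥ 10] ≤ μ/a = (15/8)/10 = 3/16.
Numerically: ≈ 0.188.
(Since a = 10 > μ = 1.875, the bound 3/16 is < 1 and informative.)

P[X ≥ 10] ≤ 3/16 ≈ 0.188.


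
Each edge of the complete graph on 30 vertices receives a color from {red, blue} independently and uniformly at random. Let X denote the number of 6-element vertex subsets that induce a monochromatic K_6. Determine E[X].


Let X = Σ_S X_S over the C(30, 6) = 593775 subsets S of size 6, where X_S = 1 if the K_6 on S is monochromatic.
For a fixed S, the K_6 on S has C(6, 2) = 15 edges. P[all 15 edges red] = (1/2)^15, and likewise for blue, so P[monochromatic] = 2·(1/2)^15 = 2^{1 − 15} = 1/16384.
Summing: E[X] = C(30, 6) · 2^{1 − 15} = 593775 · 1/16384 = 593775/16384.
Numerically: E[X] ≈ 36.2411.

E[X] = C(30,6)·2^(1−C(6,2)) = 593775/16384 ≈ 36.2411.


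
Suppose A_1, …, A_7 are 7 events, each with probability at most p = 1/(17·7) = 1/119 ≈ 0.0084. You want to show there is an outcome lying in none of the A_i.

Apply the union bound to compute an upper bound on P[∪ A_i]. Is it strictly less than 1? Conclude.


Union bound: P[∪_{i=1}^{7} A_i] ≤ Σ_i P[A_i] ≤ 7·p = 7·(1/119) = 1/17.
Numerically: 1/17 ≈ 0.0588.
Is 1/17 < 1? YES.
Since P[∪ A_i] ≤ 1/17 < 1, the complement has P[∩ A_i^c] ≥ 1 − 1/17 = 16/17 > 0, so some outcome avoids every A_i.

7·p = 1/17 ≈ 0.0588; existence CERTIFIED by the union bound.


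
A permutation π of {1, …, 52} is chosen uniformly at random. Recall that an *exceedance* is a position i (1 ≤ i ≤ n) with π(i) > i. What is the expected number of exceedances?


Write X = Σ_{i=1}^{52} X_i, where X_i = 1_{π(i) > i}.
For each fixed i, π(i) is uniform over {1, …, 52} (marginal of a uniform permutation), so P[π(i) > i] = (n − i)/n. Summing: Σ_{i=1}^{52} (n − i)/n = (0 + 1 + … + 51)/52 = 52(52 − 1)/(2·52) = (52 − 1)/2.
Hence E[X] = Σ_{i=1}^{52} (52 − i)/52 = 51/2 ≈ 25.5000.

E[X] = 51/2 = 25.5000.


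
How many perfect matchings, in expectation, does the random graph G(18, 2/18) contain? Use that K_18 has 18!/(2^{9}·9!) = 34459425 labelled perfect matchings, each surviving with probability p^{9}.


K_18 has 18!/(2^{9}·9!) = 34459425 labelled perfect matchings.
For each such perfect matching H, let X_H = 1 if all 9 edges of H are present in G. Then P[X_H = 1] = p^{9} = (1/9)^{9} = 1/387420489.
By linearity of expectation: E[X] = Σ_H E[X_H] = 34459425 · p^{9} = 34459425 · 1/387420489 = 425425/4782969.
Numerically: E[X] ≈ 0.08895.

E[X] = 34459425 · (1/9)^{9} = 425425/4782969 ≈ 0.08895.


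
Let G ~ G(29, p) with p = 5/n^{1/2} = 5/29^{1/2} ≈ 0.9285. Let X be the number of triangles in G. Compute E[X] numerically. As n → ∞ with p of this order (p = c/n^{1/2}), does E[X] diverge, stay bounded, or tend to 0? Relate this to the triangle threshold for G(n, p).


Number of potential triangles: C(29, 3) = 3654.
Each occurs with probability p³ ≈ (0.9285)³ ≈ 8.004109e-01.
By linearity: E[X] = C(29, 3)·p³ ≈ 3654 · 8.004109e-01 ≈ 2924.7016.
Since α = 1/2 < 1, p = c/n^{1/2} ≫ 1/n is above the triangle threshold p ~ 1/n. Asymptotically E[X] ~ (c³/6)·n^{3(1−α)} = (5³/6)·n^{1.5} → ∞; triangles are abundant w.h.p.

E[X] ≈ 2924.7016; in regime p = Θ(1/n^{1/2}) E[X] diverges (above the triangle threshold p ~ 1/n).


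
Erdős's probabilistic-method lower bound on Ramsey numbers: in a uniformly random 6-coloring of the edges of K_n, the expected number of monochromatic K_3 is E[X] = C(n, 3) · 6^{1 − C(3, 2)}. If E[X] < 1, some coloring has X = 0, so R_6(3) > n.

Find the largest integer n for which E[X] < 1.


We need C(n, 3) · 6^{1 − 3} < 1, i.e. C(n, 3) < 6^{3 − 1} = 36.
Check values of n near the boundary:
  n = 3: C(3, 3) = 1; 1 < 36? YES
  n = 4: C(4, 3) = 4; 4 < 36? YES
  n = 5: C(5, 3) = 10; 10 < 36? YES
  n = 6: C(6, 3) = 20; 20 < 36? YES
  n = 7: C(7, 3) = 35; 35 < 36? YES
  n = 8: C(8, 3) = 56; 56 < 36? NO
  n = 9: C(9, 3) = 84; 84 < 36? NO
  n = 10: C(10, 3) = 120; 120 < 36? NO
The largest n with C(n, 3) < 36 is n = 7 (where E[X] = 35/36 ≈ 0.9722). Hence R_6(3) > 7, i.e. R_6(3) ≥ 8.

Largest n = 7; hence R_6(3) > 7.


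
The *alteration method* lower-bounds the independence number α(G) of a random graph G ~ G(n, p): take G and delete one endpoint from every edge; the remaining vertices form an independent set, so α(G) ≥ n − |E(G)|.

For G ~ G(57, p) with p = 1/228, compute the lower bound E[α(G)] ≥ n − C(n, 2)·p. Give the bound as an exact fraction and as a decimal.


E[|E(G)|] = C(57, 2)·p = 1596 · (1/228) = 7.
E[α(G)] ≥ n − E[|E(G)|] = 57 − 7 = 50.
Numerically: ≈ 50.000000.
(This is only a lower bound; the true E[α(G)] may be larger.)

E[α(G)] ≥ 50 ≈ 50.000000.


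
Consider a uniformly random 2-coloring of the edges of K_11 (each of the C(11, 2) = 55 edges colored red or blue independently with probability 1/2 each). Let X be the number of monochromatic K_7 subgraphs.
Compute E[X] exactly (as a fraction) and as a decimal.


Let X = Σ_S X_S over the C(11, 7) = 330 subsets S of size 7, where X_S = 1 if the K_7 on S is monochromatic.
For a fixed S, the K_7 on S has C(7, 2) = 21 edges. P[all 21 edges red] = (1/2)^21, and likewise for blue, so P[monochromatic] = 2·(1/2)^21 = 2^{1 − 21} = 1/1048576.
Summing: E[X] = C(11, 7) · 2^{1 − 21} = 330 · 1/1048576 = 165/524288.
Numerically: E[X] ≈ 0.0003.

E[X] = C(11,7)·2^(1−C(7,2)) = 165/524288 ≈ 0.0003.


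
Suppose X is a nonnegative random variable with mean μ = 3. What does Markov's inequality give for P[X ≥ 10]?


μ = E[X] = 3, a = 10.
Markov: P[X ≥ 10] ≤ μ/a = (3)/10 = 3/10.
Numerically: ≈ 0.30000.
(Since a = 10 > μ = 3.00000, the bound 3/10 is < 1 and informative.)

P[X ≥ 10] ≤ 3/10 ≈ 0.30000.


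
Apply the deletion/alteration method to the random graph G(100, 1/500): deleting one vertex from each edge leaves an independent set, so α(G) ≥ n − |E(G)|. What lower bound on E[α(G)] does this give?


E[|E(G)|] = C(100, 2)·p = 4950 · (1/500) = 99/10.
E[α(G)] ≥ n − E[|E(G)|] = 100 − 99/10 = 901/10.
Numerically: ≈ 90.1000.
(This is only a lower bound; the true E[α(G)] may be larger.)

E[α(G)] ≥ 901/10 ≈ 90.1000.


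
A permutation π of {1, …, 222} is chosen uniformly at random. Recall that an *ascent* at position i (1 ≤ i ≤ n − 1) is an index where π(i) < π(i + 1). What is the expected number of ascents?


Write X = Σ X_I over i = 1, …, 221, with X_I the indicator of one ascent.
There are 221 indicators.
For each fixed i, the pair (π(i), π(i+1)) is a uniformly random ordered pair of distinct values from {1, …, 222}; by symmetry P[π(i) < π(i+1)] = 1/2.
By linearity: E[X] = 221 · (1/2) = (222 − 1) · (1/2) = 221/2 ≈ 110.500.

E[X] = 221/2 = 110.500.


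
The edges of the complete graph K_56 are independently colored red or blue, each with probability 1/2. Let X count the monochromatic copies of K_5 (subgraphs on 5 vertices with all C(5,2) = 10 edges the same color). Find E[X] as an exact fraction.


Let X = Σ_S X_S over the C(56, 5) = 3819816 subsets S of size 5, where X_S = 1 if the K_5 on S is monochromatic.
For a fixed S, the K_5 on S has C(5, 2) = 10 edges. P[all 10 edges red] = (1/2)^10, and likewise for blue, so P[monochromatic] = 2·(1/2)^10 = 2^{1 − 10} = 1/512.
By linearity: E[X] = C(56, 5) · 2^{1 − 10} = 3819816 · 1/512 = 477477/64.
Numerically: E[X] ≈ 7460.57812.

E[X] = C(56,5)·2^(1−C(5,2)) = 477477/64 ≈ 7460.57812.


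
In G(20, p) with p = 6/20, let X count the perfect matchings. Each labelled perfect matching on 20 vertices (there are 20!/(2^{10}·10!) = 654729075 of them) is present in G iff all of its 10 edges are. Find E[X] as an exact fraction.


K_20 has 20!/(2^{10}·10!) = 654729075 labelled perfect matchings.
For each such perfect matching H, let X_H = 1 if all 10 edges of H are present in G. Then P[X_H = 1] = p^{10} = (3/10)^{10} = 59049/10000000000.
By linearity: E[X] = Σ_H E[X_H] = 654729075 · p^{10} = 654729075 · 59049/10000000000 = 1546443885987/400000000.
Numerically: E[X] ≈ 3.87e+03.

E[X] = 654729075 · (3/10)^{10} = 1546443885987/400000000 ≈ 3.87e+03.
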